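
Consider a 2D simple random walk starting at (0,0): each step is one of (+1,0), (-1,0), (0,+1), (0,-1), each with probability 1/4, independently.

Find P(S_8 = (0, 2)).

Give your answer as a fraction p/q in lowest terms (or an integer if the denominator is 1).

Answer: 49/1024

Derivation:
Let h be the number of horizontal steps (so 8-h are vertical). To end at (0,2) need (h+0)/2 right-steps and ((8-h)+2)/2 up-steps.
Sum over h with 0 ≤ h ≤ 6, h ≡ 0 (mod 2), 8-h ≡ 0 (mod 2):
h=0: C(8,0)·C(0,0)·C(8,5) = 1·1·56 = 56
h=2: C(8,2)·C(2,1)·C(6,4) = 28·2·15 = 840
h=4: C(8,4)·C(4,2)·C(4,3) = 70·6·4 = 1680
h=6: C(8,6)·C(6,3)·C(2,2) = 28·20·1 = 560
Total favorable: 3136
Total paths: 4^8 = 65536
P = 3136/65536 = 49/1024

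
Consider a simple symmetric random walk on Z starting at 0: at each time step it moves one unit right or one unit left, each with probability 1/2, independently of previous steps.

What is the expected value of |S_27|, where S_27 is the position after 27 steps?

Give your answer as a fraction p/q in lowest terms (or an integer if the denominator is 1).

S_27 takes values m ≡ 1 (mod 2) with |m| ≤ 27; P(S_27=m) = C(27,(27+m)/2)/2^27.
Total paths: 2^27 = 134217728
Distribution: P(S=-27)=1/134217728, P(S=-25)=27/134217728, P(S=-23)=351/134217728, P(S=-21)=2925/134217728, P(S=-19)=17550/134217728, P(S=-17)=80730/134217728, P(S=-15)=296010/134217728, P(S=-13)=888030/134217728, P(S=-11)=2220075/134217728, P(S=-9)=4686825/134217728, P(S=-7)=8436285/134217728, P(S=-5)=13037895/134217728, P(S=-3)=17383860/134217728, P(S=-1)=20058300/134217728, P(S=1)=20058300/134217728, P(S=3)=17383860/134217728, P(S=5)=13037895/134217728, P(S=7)=8436285/134217728, P(S=9)=4686825/134217728, P(S=11)=2220075/134217728, P(S=13)=888030/134217728, P(S=15)=296010/134217728, P(S=17)=80730/134217728, P(S=19)=17550/134217728, P(S=21)=2925/134217728, P(S=23)=351/134217728, P(S=25)=27/134217728, P(S=27)=1/134217728
E[|S_27|] = Σ_m |m|·P(S_27=m) = 561632400/134217728 = 35102025/8388608

Answer: 35102025/8388608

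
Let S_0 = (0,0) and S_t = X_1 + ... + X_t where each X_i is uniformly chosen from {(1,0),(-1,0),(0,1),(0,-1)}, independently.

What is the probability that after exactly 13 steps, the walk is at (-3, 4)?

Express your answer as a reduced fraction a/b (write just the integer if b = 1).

Let h be the number of horizontal steps (so 13-h are vertical). To end at (-3,4) need (h-3)/2 right-steps and ((13-h)+4)/2 up-steps.
Sum over h with 3 ≤ h ≤ 9, h ≡ 1 (mod 2), 13-h ≡ 0 (mod 2):
h=3: C(13,3)·C(3,0)·C(10,7) = 286·1·120 = 34320
h=5: C(13,5)·C(5,1)·C(8,6) = 1287·5·28 = 180180
h=7: C(13,7)·C(7,2)·C(6,5) = 1716·21·6 = 216216
h=9: C(13,9)·C(9,3)·C(4,4) = 715·84·1 = 60060
Total favorable: 490776
Total paths: 4^13 = 67108864
P = 490776/67108864 = 61347/8388608

Answer: 61347/8388608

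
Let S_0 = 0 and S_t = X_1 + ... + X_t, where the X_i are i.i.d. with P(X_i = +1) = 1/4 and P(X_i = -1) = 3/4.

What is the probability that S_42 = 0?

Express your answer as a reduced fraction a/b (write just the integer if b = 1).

To be at 0 after 42 steps: need exactly 21 steps of +1 and 21 of -1.
Number of such sequences: C(42,21) = 538257874440
Each has probability (1/4)^21 · (3/4)^21 = 10460353203/19342813113834066795298816
P = 538257874440 · 10460353203/19342813113834066795298816 = 703795935117303228915/2417851639229258349412352

Answer: 703795935117303228915/2417851639229258349412352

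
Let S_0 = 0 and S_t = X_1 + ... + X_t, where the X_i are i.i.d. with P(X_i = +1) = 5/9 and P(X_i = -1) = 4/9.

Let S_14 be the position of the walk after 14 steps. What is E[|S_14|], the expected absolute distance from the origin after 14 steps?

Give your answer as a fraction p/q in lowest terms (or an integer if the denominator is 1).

S_14 takes values m ≡ 0 (mod 2) with |m| ≤ 14; P(S_14=m) = C(14,(14+m)/2) · (5/9)^((14+m)/2) · (4/9)^((14-m)/2).
Distribution: P(S=-14)=268435456/22876792454961, P(S=-12)=4697620480/22876792454961, P(S=-10)=38168166400/22876792454961, P(S=-8)=190840832000/22876792454961, P(S=-6)=656015360000/22876792454961, P(S=-4)=1640038400000/22876792454961, P(S=-2)=1025024000000/7625597484987, P(S=0)=1464320000000/7625597484987, P(S=2)=1601600000000/7625597484987, P(S=4)=4004000000000/22876792454961, P(S=6)=2502500000000/22876792454961, P(S=8)=1137500000000/22876792454961, P(S=10)=355468750000/22876792454961, P(S=12)=68359375000/22876792454961, P(S=14)=6103515625/22876792454961
E[|S_14|] = Σ_m |m|·P(S_14=m) = 24271992280298/7625597484987

Answer: 24271992280298/7625597484987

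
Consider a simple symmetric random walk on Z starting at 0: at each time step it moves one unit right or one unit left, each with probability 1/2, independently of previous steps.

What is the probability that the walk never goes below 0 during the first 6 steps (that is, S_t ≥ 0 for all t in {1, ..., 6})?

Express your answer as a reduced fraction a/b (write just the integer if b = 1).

Let f(t,s) = #length-t paths at position s with S_1..S_t all ≥ 0.
f(t,s) = f(t-1,s-1) + f(t-1,s+1) for s ≥ 0; f(t,s) = 0 for s < 0.
t=0: f(0,0)=1
t=1: f(1,1)=1
t=2: f(2,0)=1 f(2,2)=1
t=3: f(3,1)=2 f(3,3)=1
t=4: f(4,0)=2 f(4,2)=3 f(4,4)=1
t=5: f(5,1)=5 f(5,3)=4 f(5,5)=1
t=6: f(6,0)=5 f(6,2)=9 f(6,4)=5 f(6,6)=1
Σ_s f(6,s) = 20
P = 20/64 = 5/16

Answer: 5/16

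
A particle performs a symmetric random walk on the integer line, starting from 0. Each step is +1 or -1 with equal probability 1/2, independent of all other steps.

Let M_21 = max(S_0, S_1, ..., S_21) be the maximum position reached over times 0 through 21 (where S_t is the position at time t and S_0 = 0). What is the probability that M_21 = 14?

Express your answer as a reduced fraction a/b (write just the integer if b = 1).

Let M_21 = max(S_0,...,S_21). Use the reflection principle: for j ≥ 1, #{paths with M_21 ≥ j} = #{S_21 ≥ j} + #{S_21 ≥ j+1}.
By reflection, #{M_21 ≥ 14} = #{S_21 ≥ 14} + #{S_21 ≥ 15} = 1562 + 1562 = 3124.
#{M_21 ≥ 15} = #{S_21 ≥ 15} + #{S_21 ≥ 16} = 1562 + 232 = 1794.
#{M_21 = 14} = 3124 - 1794 = 1330.
P(M_21 = 14) = 1330/2097152 = 665/1048576

Answer: 665/1048576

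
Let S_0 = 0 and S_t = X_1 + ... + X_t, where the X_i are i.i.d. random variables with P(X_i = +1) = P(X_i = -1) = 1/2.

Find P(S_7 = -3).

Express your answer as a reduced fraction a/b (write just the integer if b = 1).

Answer: 21/128

Derivation:
To reach position -3 after 7 steps: need 2 steps of +1 and 5 of -1.
Favorable paths: C(7,2) = 21
Total paths: 2^7 = 128
P = 21/128 = 21/128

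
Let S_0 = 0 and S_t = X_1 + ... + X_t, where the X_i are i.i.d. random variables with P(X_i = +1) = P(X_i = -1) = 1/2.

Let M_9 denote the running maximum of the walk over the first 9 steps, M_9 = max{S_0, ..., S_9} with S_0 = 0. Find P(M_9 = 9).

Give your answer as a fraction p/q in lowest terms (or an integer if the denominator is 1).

Answer: 1/512

Derivation:
Let M_9 = max(S_0,...,S_9). Use the reflection principle: for j ≥ 1, #{paths with M_9 ≥ j} = #{S_9 ≥ j} + #{S_9 ≥ j+1}.
By reflection, #{M_9 ≥ 9} = #{S_9 ≥ 9} + #{S_9 ≥ 10} = 1 + 0 = 1.
#{M_9 ≥ 10} = #{S_9 ≥ 10} + #{S_9 ≥ 11} = 0 + 0 = 0.
#{M_9 = 9} = 1 - 0 = 1.
P(M_9 = 9) = 1/512 = 1/512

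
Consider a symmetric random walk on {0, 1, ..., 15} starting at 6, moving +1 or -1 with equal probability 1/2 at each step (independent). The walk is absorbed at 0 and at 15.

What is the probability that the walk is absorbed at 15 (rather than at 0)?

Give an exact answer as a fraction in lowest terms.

Answer: 2/5

Derivation:
Symmetric walk (p = 1/2): the harmonic-function argument gives P(hit 15 before 0 | start at 6) = a/N.
P = 6/15 = 2/5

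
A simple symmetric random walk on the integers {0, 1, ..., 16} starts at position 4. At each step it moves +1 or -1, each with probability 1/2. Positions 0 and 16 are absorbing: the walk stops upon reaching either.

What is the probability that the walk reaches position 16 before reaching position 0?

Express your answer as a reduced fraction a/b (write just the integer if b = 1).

Answer: 1/4

Derivation:
Symmetric walk (p = 1/2): the harmonic-function argument gives P(hit 16 before 0 | start at 4) = a/N.
P = 4/16 = 1/4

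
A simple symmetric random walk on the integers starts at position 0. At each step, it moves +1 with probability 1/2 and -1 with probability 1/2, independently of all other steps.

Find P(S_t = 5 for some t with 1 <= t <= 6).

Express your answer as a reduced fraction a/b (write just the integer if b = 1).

Answer: 1/32

Derivation:
Count via complement. Let g(t,s) = #length-t paths at position s with S_1..S_t all ≠ 5.
g(t,s) = g(t-1,s-1) + g(t-1,s+1) for s ≠ 5; g(t,5) = 0.
t=0: g(0,0)=1
t=1: g(1,-1)=1 g(1,1)=1
t=2: g(2,-2)=1 g(2,0)=2 g(2,2)=1
t=3: g(3,-3)=1 g(3,-1)=3 g(3,1)=3 g(3,3)=1
t=4: g(4,-4)=1 g(4,-2)=4 g(4,0)=6 g(4,2)=4 g(4,4)=1
t=5: g(5,-5)=1 g(5,-3)=5 g(5,-1)=10 g(5,1)=10 g(5,3)=5
t=6: g(6,-6)=1 g(6,-4)=6 g(6,-2)=15 g(6,0)=20 g(6,2)=15 g(6,4)=5
Paths never hitting 5: Σ_s g(6,s) = 62
Paths hitting 5: 2^6 - 62 = 2
P = 2/64 = 1/32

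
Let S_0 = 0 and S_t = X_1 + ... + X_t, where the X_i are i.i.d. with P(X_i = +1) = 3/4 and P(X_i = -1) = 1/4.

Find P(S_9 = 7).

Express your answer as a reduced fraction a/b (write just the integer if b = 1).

Answer: 59049/262144

Derivation:
To reach position 7 after 9 steps: need 8 steps of +1 and 1 step of -1.
Number of such sequences: C(9,8) = 9
Each has probability (3/4)^8 · (1/4)^1 = 6561/262144
P = 9 · 6561/262144 = 59049/262144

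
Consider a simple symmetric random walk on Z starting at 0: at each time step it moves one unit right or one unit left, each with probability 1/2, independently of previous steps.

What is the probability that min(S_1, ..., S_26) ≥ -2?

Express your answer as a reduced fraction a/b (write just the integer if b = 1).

Let f(t,s) = #length-t paths at position s with S_1..S_t all ≥ -2.
f(t,s) = f(t-1,s-1) + f(t-1,s+1) for s ≥ -2; f(t,s) = 0 for s < -2.
t=0: f(0,0)=1
t=1: f(1,-1)=1 f(1,1)=1
t=2: f(2,-2)=1 f(2,0)=2 f(2,2)=1
t=3: f(3,-1)=3 f(3,1)=3 f(3,3)=1
t=4: f(4,-2)=3 f(4,0)=6 f(4,2)=4 f(4,4)=1
t=5: f(5,-1)=9 f(5,1)=10 f(5,3)=5 f(5,5)=1
t=6: f(6,-2)=9 f(6,0)=19 f(6,2)=15 f(6,4)=6 f(6,6)=1
t=7: f(7,-1)=28 f(7,1)=34 f(7,3)=21 f(7,5)=7 f(7,7)=1
t=8: f(8,-2)=28 f(8,0)=62 f(8,2)=55 f(8,4)=28 f(8,6)=8 f(8,8)=1
t=9: f(9,-1)=90 f(9,1)=117 f(9,3)=83 f(9,5)=36 f(9,7)=9 f(9,9)=1
t=10: f(10,-2)=90 f(10,0)=207 f(10,2)=200 f(10,4)=119 f(10,6)=45 f(10,8)=10 f(10,10)=1
t=11: f(11,-1)=297 f(11,1)=407 f(11,3)=319 f(11,5)=164 f(11,7)=55 f(11,9)=11 f(11,11)=1
t=12: f(12,-2)=297 f(12,0)=704 f(12,2)=726 f(12,4)=483 f(12,6)=219 f(12,8)=66 f(12,10)=12 f(12,12)=1
t=13: f(13,-1)=1001 f(13,1)=1430 f(13,3)=1209 f(13,5)=702 f(13,7)=285 f(13,9)=78 f(13,11)=13 f(13,13)=1
t=14: f(14,-2)=1001 f(14,0)=2431 f(14,2)=2639 f(14,4)=1911 f(14,6)=987 f(14,8)=363 f(14,10)=91 f(14,12)=14 f(14,14)=1
t=15: f(15,-1)=3432 f(15,1)=5070 f(15,3)=4550 f(15,5)=2898 f(15,7)=1350 f(15,9)=454 f(15,11)=105 f(15,13)=15 f(15,15)=1
t=16: f(16,-2)=3432 f(16,0)=8502 f(16,2)=9620 f(16,4)=7448 f(16,6)=4248 f(16,8)=1804 f(16,10)=559 f(16,12)=120 f(16,14)=16 f(16,16)=1
t=17: f(17,-1)=11934 f(17,1)=18122 f(17,3)=17068 f(17,5)=11696 f(17,7)=6052 f(17,9)=2363 f(17,11)=679 f(17,13)=136 f(17,15)=17 f(17,17)=1
t=18: f(18,-2)=11934 f(18,0)=30056 f(18,2)=35190 f(18,4)=28764 f(18,6)=17748 f(18,8)=8415 f(18,10)=3042 f(18,12)=815 f(18,14)=153 f(18,16)=18 f(18,18)=1
t=19: f(19,-1)=41990 f(19,1)=65246 f(19,3)=63954 f(19,5)=46512 f(19,7)=26163 f(19,9)=11457 f(19,11)=3857 f(19,13)=968 f(19,15)=171 f(19,17)=19 f(19,19)=1
t=20: f(20,-2)=41990 f(20,0)=107236 f(20,2)=129200 f(20,4)=110466 f(20,6)=72675 f(20,8)=37620 f(20,10)=15314 f(20,12)=4825 f(20,14)=1139 f(20,16)=190 f(20,18)=20 f(20,20)=1
t=21: f(21,-1)=149226 f(21,1)=236436 f(21,3)=239666 f(21,5)=183141 f(21,7)=110295 f(21,9)=52934 f(21,11)=20139 f(21,13)=5964 f(21,15)=1329 f(21,17)=210 f(21,19)=21 f(21,21)=1
t=22: f(22,-2)=149226 f(22,0)=385662 f(22,2)=476102 f(22,4)=422807 f(22,6)=293436 f(22,8)=163229 f(22,10)=73073 f(22,12)=26103 f(22,14)=7293 f(22,16)=1539 f(22,18)=231 f(22,20)=22 f(22,22)=1
t=23: f(23,-1)=534888 f(23,1)=861764 f(23,3)=898909 f(23,5)=716243 f(23,7)=456665 f(23,9)=236302 f(23,11)=99176 f(23,13)=33396 f(23,15)=8832 f(23,17)=1770 f(23,19)=253 f(23,21)=23 f(23,23)=1
t=24: f(24,-2)=534888 f(24,0)=1396652 f(24,2)=1760673 f(24,4)=1615152 f(24,6)=1172908 f(24,8)=692967 f(24,10)=335478 f(24,12)=132572 f(24,14)=42228 f(24,16)=10602 f(24,18)=2023 f(24,20)=276 f(24,22)=24 f(24,24)=1
t=25: f(25,-1)=1931540 f(25,1)=3157325 f(25,3)=3375825 f(25,5)=2788060 f(25,7)=1865875 f(25,9)=1028445 f(25,11)=468050 f(25,13)=174800 f(25,15)=52830 f(25,17)=12625 f(25,19)=2299 f(25,21)=300 f(25,23)=25 f(25,25)=1
t=26: f(26,-2)=1931540 f(26,0)=5088865 f(26,2)=6533150 f(26,4)=6163885 f(26,6)=4653935 f(26,8)=2894320 f(26,10)=1496495 f(26,12)=642850 f(26,14)=227630 f(26,16)=65455 f(26,18)=14924 f(26,20)=2599 f(26,22)=325 f(26,24)=26 f(26,26)=1
Σ_s f(26,s) = 29716000
P = 29716000/67108864 = 928625/2097152

Answer: 928625/2097152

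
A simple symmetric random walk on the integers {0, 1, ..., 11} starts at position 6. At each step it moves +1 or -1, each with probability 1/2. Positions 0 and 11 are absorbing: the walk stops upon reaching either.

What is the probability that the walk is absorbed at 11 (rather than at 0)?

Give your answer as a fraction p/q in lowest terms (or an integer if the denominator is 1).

Symmetric walk (p = 1/2): the harmonic-function argument gives P(hit 11 before 0 | start at 6) = a/N.
P = 6/11 = 6/11

Answer: 6/11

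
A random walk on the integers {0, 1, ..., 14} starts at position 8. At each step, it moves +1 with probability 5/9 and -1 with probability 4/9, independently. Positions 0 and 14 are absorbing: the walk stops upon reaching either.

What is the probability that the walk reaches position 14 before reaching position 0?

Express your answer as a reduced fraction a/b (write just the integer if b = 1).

Biased walk: p = 5/9, q = 4/9, r = q/p = 4/5
Gambler's ruin: P(hit 14 before 0 | start at 8) = (1 - r^a)/(1 - r^N)
r^8 = 65536/390625; r^14 = 268435456/6103515625
P = (1 - 65536/390625) / (1 - 268435456/6103515625) = 325089/390625 / 5835080169/6103515625 = 564390625/648342241

Answer: 564390625/648342241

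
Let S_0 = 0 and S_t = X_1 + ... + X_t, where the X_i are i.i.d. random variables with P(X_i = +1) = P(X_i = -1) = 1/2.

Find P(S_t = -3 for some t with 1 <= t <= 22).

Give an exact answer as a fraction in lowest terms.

Count via complement. Let g(t,s) = #length-t paths at position s with S_1..S_t all ≠ -3.
g(t,s) = g(t-1,s-1) + g(t-1,s+1) for s ≠ -3; g(t,-3) = 0.
t=0: g(0,0)=1
t=1: g(1,-1)=1 g(1,1)=1
t=2: g(2,-2)=1 g(2,0)=2 g(2,2)=1
t=3: g(3,-1)=3 g(3,1)=3 g(3,3)=1
t=4: g(4,-2)=3 g(4,0)=6 g(4,2)=4 g(4,4)=1
t=5: g(5,-1)=9 g(5,1)=10 g(5,3)=5 g(5,5)=1
t=6: g(6,-2)=9 g(6,0)=19 g(6,2)=15 g(6,4)=6 g(6,6)=1
t=7: g(7,-1)=28 g(7,1)=34 g(7,3)=21 g(7,5)=7 g(7,7)=1
t=8: g(8,-2)=28 g(8,0)=62 g(8,2)=55 g(8,4)=28 g(8,6)=8 g(8,8)=1
t=9: g(9,-1)=90 g(9,1)=117 g(9,3)=83 g(9,5)=36 g(9,7)=9 g(9,9)=1
t=10: g(10,-2)=90 g(10,0)=207 g(10,2)=200 g(10,4)=119 g(10,6)=45 g(10,8)=10 g(10,10)=1
t=11: g(11,-1)=297 g(11,1)=407 g(11,3)=319 g(11,5)=164 g(11,7)=55 g(11,9)=11 g(11,11)=1
t=12: g(12,-2)=297 g(12,0)=704 g(12,2)=726 g(12,4)=483 g(12,6)=219 g(12,8)=66 g(12,10)=12 g(12,12)=1
t=13: g(13,-1)=1001 g(13,1)=1430 g(13,3)=1209 g(13,5)=702 g(13,7)=285 g(13,9)=78 g(13,11)=13 g(13,13)=1
t=14: g(14,-2)=1001 g(14,0)=2431 g(14,2)=2639 g(14,4)=1911 g(14,6)=987 g(14,8)=363 g(14,10)=91 g(14,12)=14 g(14,14)=1
t=15: g(15,-1)=3432 g(15,1)=5070 g(15,3)=4550 g(15,5)=2898 g(15,7)=1350 g(15,9)=454 g(15,11)=105 g(15,13)=15 g(15,15)=1
t=16: g(16,-2)=3432 g(16,0)=8502 g(16,2)=9620 g(16,4)=7448 g(16,6)=4248 g(16,8)=1804 g(16,10)=559 g(16,12)=120 g(16,14)=16 g(16,16)=1
t=17: g(17,-1)=11934 g(17,1)=18122 g(17,3)=17068 g(17,5)=11696 g(17,7)=6052 g(17,9)=2363 g(17,11)=679 g(17,13)=136 g(17,15)=17 g(17,17)=1
t=18: g(18,-2)=11934 g(18,0)=30056 g(18,2)=35190 g(18,4)=28764 g(18,6)=17748 g(18,8)=8415 g(18,10)=3042 g(18,12)=815 g(18,14)=153 g(18,16)=18 g(18,18)=1
t=19: g(19,-1)=41990 g(19,1)=65246 g(19,3)=63954 g(19,5)=46512 g(19,7)=26163 g(19,9)=11457 g(19,11)=3857 g(19,13)=968 g(19,15)=171 g(19,17)=19 g(19,19)=1
t=20: g(20,-2)=41990 g(20,0)=107236 g(20,2)=129200 g(20,4)=110466 g(20,6)=72675 g(20,8)=37620 g(20,10)=15314 g(20,12)=4825 g(20,14)=1139 g(20,16)=190 g(20,18)=20 g(20,20)=1
t=21: g(21,-1)=149226 g(21,1)=236436 g(21,3)=239666 g(21,5)=183141 g(21,7)=110295 g(21,9)=52934 g(21,11)=20139 g(21,13)=5964 g(21,15)=1329 g(21,17)=210 g(21,19)=21 g(21,21)=1
t=22: g(22,-2)=149226 g(22,0)=385662 g(22,2)=476102 g(22,4)=422807 g(22,6)=293436 g(22,8)=163229 g(22,10)=73073 g(22,12)=26103 g(22,14)=7293 g(22,16)=1539 g(22,18)=231 g(22,20)=22 g(22,22)=1
Paths never hitting -3: Σ_s g(22,s) = 1998724
Paths hitting -3: 2^22 - 1998724 = 2195580
P = 2195580/4194304 = 548895/1048576

Answer: 548895/1048576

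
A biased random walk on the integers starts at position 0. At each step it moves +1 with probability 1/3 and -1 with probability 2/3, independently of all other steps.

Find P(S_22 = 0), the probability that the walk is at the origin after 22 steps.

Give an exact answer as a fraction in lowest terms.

Answer: 481574912/10460353203

Derivation:
To be at 0 after 22 steps: need exactly 11 steps of +1 and 11 of -1.
Number of such sequences: C(22,11) = 705432
Each has probability (1/3)^11 · (2/3)^11 = 2048/31381059609
P = 705432 · 2048/31381059609 = 481574912/10460353203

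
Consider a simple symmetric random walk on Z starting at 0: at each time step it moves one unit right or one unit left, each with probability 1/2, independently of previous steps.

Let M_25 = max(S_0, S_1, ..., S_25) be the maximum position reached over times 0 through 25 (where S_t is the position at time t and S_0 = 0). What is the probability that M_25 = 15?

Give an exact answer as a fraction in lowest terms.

Let M_25 = max(S_0,...,S_25). Use the reflection principle: for j ≥ 1, #{paths with M_25 ≥ j} = #{S_25 ≥ j} + #{S_25 ≥ j+1}.
By reflection, #{M_25 ≥ 15} = #{S_25 ≥ 15} + #{S_25 ≥ 16} = 68406 + 15276 = 83682.
#{M_25 ≥ 16} = #{S_25 ≥ 16} + #{S_25 ≥ 17} = 15276 + 15276 = 30552.
#{M_25 = 15} = 83682 - 30552 = 53130.
P(M_25 = 15) = 53130/33554432 = 26565/16777216

Answer: 26565/16777216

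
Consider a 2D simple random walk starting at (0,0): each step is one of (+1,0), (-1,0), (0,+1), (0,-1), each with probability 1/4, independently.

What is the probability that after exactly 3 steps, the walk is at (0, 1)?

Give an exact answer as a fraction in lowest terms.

Let h be the number of horizontal steps (so 3-h are vertical). To end at (0,1) need (h+0)/2 right-steps and ((3-h)+1)/2 up-steps.
Sum over h with 0 ≤ h ≤ 2, h ≡ 0 (mod 2), 3-h ≡ 1 (mod 2):
h=0: C(3,0)·C(0,0)·C(3,2) = 1·1·3 = 3
h=2: C(3,2)·C(2,1)·C(1,1) = 3·2·1 = 6
Total favorable: 9
Total paths: 4^3 = 64
P = 9/64 = 9/64

Answer: 9/64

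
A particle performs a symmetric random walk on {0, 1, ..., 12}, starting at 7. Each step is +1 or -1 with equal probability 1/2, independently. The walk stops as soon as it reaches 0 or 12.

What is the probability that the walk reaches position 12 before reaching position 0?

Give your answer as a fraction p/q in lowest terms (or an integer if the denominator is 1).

Symmetric walk (p = 1/2): the harmonic-function argument gives P(hit 12 before 0 | start at 7) = a/N.
P = 7/12 = 7/12

Answer: 7/12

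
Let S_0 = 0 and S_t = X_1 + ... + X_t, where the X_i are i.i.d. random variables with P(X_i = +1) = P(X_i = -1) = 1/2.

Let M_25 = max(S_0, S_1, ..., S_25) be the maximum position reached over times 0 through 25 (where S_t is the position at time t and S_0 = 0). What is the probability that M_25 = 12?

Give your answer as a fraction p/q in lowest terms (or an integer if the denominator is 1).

Answer: 44275/8388608

Derivation:
Let M_25 = max(S_0,...,S_25). Use the reflection principle: for j ≥ 1, #{paths with M_25 ≥ j} = #{S_25 ≥ j} + #{S_25 ≥ j+1}.
By reflection, #{M_25 ≥ 12} = #{S_25 ≥ 12} + #{S_25 ≥ 13} = 245506 + 245506 = 491012.
#{M_25 ≥ 13} = #{S_25 ≥ 13} + #{S_25 ≥ 14} = 245506 + 68406 = 313912.
#{M_25 = 12} = 491012 - 313912 = 177100.
P(M_25 = 12) = 177100/33554432 = 44275/8388608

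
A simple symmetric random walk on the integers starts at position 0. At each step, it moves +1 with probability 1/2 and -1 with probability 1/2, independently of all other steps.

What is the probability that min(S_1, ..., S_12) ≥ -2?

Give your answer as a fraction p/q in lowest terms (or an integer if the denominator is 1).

Answer: 627/1024

Derivation:
Let f(t,s) = #length-t paths at position s with S_1..S_t all ≥ -2.
f(t,s) = f(t-1,s-1) + f(t-1,s+1) for s ≥ -2; f(t,s) = 0 for s < -2.
t=0: f(0,0)=1
t=1: f(1,-1)=1 f(1,1)=1
t=2: f(2,-2)=1 f(2,0)=2 f(2,2)=1
t=3: f(3,-1)=3 f(3,1)=3 f(3,3)=1
t=4: f(4,-2)=3 f(4,0)=6 f(4,2)=4 f(4,4)=1
t=5: f(5,-1)=9 f(5,1)=10 f(5,3)=5 f(5,5)=1
t=6: f(6,-2)=9 f(6,0)=19 f(6,2)=15 f(6,4)=6 f(6,6)=1
t=7: f(7,-1)=28 f(7,1)=34 f(7,3)=21 f(7,5)=7 f(7,7)=1
t=8: f(8,-2)=28 f(8,0)=62 f(8,2)=55 f(8,4)=28 f(8,6)=8 f(8,8)=1
t=9: f(9,-1)=90 f(9,1)=117 f(9,3)=83 f(9,5)=36 f(9,7)=9 f(9,9)=1
t=10: f(10,-2)=90 f(10,0)=207 f(10,2)=200 f(10,4)=119 f(10,6)=45 f(10,8)=10 f(10,10)=1
t=11: f(11,-1)=297 f(11,1)=407 f(11,3)=319 f(11,5)=164 f(11,7)=55 f(11,9)=11 f(11,11)=1
t=12: f(12,-2)=297 f(12,0)=704 f(12,2)=726 f(12,4)=483 f(12,6)=219 f(12,8)=66 f(12,10)=12 f(12,12)=1
Σ_s f(12,s) = 2508
P = 2508/4096 = 627/1024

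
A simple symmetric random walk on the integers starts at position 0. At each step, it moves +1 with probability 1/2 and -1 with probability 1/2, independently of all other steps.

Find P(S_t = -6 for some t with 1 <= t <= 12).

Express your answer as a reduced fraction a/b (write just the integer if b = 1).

Answer: 189/2048

Derivation:
Count via complement. Let g(t,s) = #length-t paths at position s with S_1..S_t all ≠ -6.
g(t,s) = g(t-1,s-1) + g(t-1,s+1) for s ≠ -6; g(t,-6) = 0.
t=0: g(0,0)=1
t=1: g(1,-1)=1 g(1,1)=1
t=2: g(2,-2)=1 g(2,0)=2 g(2,2)=1
t=3: g(3,-3)=1 g(3,-1)=3 g(3,1)=3 g(3,3)=1
t=4: g(4,-4)=1 g(4,-2)=4 g(4,0)=6 g(4,2)=4 g(4,4)=1
t=5: g(5,-5)=1 g(5,-3)=5 g(5,-1)=10 g(5,1)=10 g(5,3)=5 g(5,5)=1
t=6: g(6,-4)=6 g(6,-2)=15 g(6,0)=20 g(6,2)=15 g(6,4)=6 g(6,6)=1
t=7: g(7,-5)=6 g(7,-3)=21 g(7,-1)=35 g(7,1)=35 g(7,3)=21 g(7,5)=7 g(7,7)=1
t=8: g(8,-4)=27 g(8,-2)=56 g(8,0)=70 g(8,2)=56 g(8,4)=28 g(8,6)=8 g(8,8)=1
t=9: g(9,-5)=27 g(9,-3)=83 g(9,-1)=126 g(9,1)=126 g(9,3)=84 g(9,5)=36 g(9,7)=9 g(9,9)=1
t=10: g(10,-4)=110 g(10,-2)=209 g(10,0)=252 g(10,2)=210 g(10,4)=120 g(10,6)=45 g(10,8)=10 g(10,10)=1
t=11: g(11,-5)=110 g(11,-3)=319 g(11,-1)=461 g(11,1)=462 g(11,3)=330 g(11,5)=165 g(11,7)=55 g(11,9)=11 g(11,11)=1
t=12: g(12,-4)=429 g(12,-2)=780 g(12,0)=923 g(12,2)=792 g(12,4)=495 g(12,6)=220 g(12,8)=66 g(12,10)=12 g(12,12)=1
Paths never hitting -6: Σ_s g(12,s) = 3718
Paths hitting -6: 2^12 - 3718 = 378
P = 378/4096 = 189/2048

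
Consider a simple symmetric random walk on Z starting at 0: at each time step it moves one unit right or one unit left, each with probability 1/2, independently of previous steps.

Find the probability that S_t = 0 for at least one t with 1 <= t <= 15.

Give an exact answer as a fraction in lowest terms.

Count via complement. Let g(t,s) = #length-t paths at position s with S_1..S_t all ≠ 0.
g(t,s) = g(t-1,s-1) + g(t-1,s+1) for s ≠ 0; g(t,0) = 0.
t=0: g(0,0)=1
t=1: g(1,-1)=1 g(1,1)=1
t=2: g(2,-2)=1 g(2,2)=1
t=3: g(3,-3)=1 g(3,-1)=1 g(3,1)=1 g(3,3)=1
t=4: g(4,-4)=1 g(4,-2)=2 g(4,2)=2 g(4,4)=1
t=5: g(5,-5)=1 g(5,-3)=3 g(5,-1)=2 g(5,1)=2 g(5,3)=3 g(5,5)=1
t=6: g(6,-6)=1 g(6,-4)=4 g(6,-2)=5 g(6,2)=5 g(6,4)=4 g(6,6)=1
t=7: g(7,-7)=1 g(7,-5)=5 g(7,-3)=9 g(7,-1)=5 g(7,1)=5 g(7,3)=9 g(7,5)=5 g(7,7)=1
t=8: g(8,-8)=1 g(8,-6)=6 g(8,-4)=14 g(8,-2)=14 g(8,2)=14 g(8,4)=14 g(8,6)=6 g(8,8)=1
t=9: g(9,-9)=1 g(9,-7)=7 g(9,-5)=20 g(9,-3)=28 g(9,-1)=14 g(9,1)=14 g(9,3)=28 g(9,5)=20 g(9,7)=7 g(9,9)=1
t=10: g(10,-10)=1 g(10,-8)=8 g(10,-6)=27 g(10,-4)=48 g(10,-2)=42 g(10,2)=42 g(10,4)=48 g(10,6)=27 g(10,8)=8 g(10,10)=1
t=11: g(11,-11)=1 g(11,-9)=9 g(11,-7)=35 g(11,-5)=75 g(11,-3)=90 g(11,-1)=42 g(11,1)=42 g(11,3)=90 g(11,5)=75 g(11,7)=35 g(11,9)=9 g(11,11)=1
t=12: g(12,-12)=1 g(12,-10)=10 g(12,-8)=44 g(12,-6)=110 g(12,-4)=165 g(12,-2)=132 g(12,2)=132 g(12,4)=165 g(12,6)=110 g(12,8)=44 g(12,10)=10 g(12,12)=1
t=13: g(13,-13)=1 g(13,-11)=11 g(13,-9)=54 g(13,-7)=154 g(13,-5)=275 g(13,-3)=297 g(13,-1)=132 g(13,1)=132 g(13,3)=297 g(13,5)=275 g(13,7)=154 g(13,9)=54 g(13,11)=11 g(13,13)=1
t=14: g(14,-14)=1 g(14,-12)=12 g(14,-10)=65 g(14,-8)=208 g(14,-6)=429 g(14,-4)=572 g(14,-2)=429 g(14,2)=429 g(14,4)=572 g(14,6)=429 g(14,8)=208 g(14,10)=65 g(14,12)=12 g(14,14)=1
t=15: g(15,-15)=1 g(15,-13)=13 g(15,-11)=77 g(15,-9)=273 g(15,-7)=637 g(15,-5)=1001 g(15,-3)=1001 g(15,-1)=429 g(15,1)=429 g(15,3)=1001 g(15,5)=1001 g(15,7)=637 g(15,9)=273 g(15,11)=77 g(15,13)=13 g(15,15)=1
Paths never hitting 0: Σ_s g(15,s) = 6864
Paths hitting 0: 2^15 - 6864 = 25904
P = 25904/32768 = 1619/2048

Answer: 1619/2048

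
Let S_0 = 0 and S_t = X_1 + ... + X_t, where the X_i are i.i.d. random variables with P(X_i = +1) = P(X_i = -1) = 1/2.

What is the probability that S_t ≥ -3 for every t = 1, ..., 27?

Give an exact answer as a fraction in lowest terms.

Let f(t,s) = #length-t paths at position s with S_1..S_t all ≥ -3.
f(t,s) = f(t-1,s-1) + f(t-1,s+1) for s ≥ -3; f(t,s) = 0 for s < -3.
t=0: f(0,0)=1
t=1: f(1,-1)=1 f(1,1)=1
t=2: f(2,-2)=1 f(2,0)=2 f(2,2)=1
t=3: f(3,-3)=1 f(3,-1)=3 f(3,1)=3 f(3,3)=1
t=4: f(4,-2)=4 f(4,0)=6 f(4,2)=4 f(4,4)=1
t=5: f(5,-3)=4 f(5,-1)=10 f(5,1)=10 f(5,3)=5 f(5,5)=1
t=6: f(6,-2)=14 f(6,0)=20 f(6,2)=15 f(6,4)=6 f(6,6)=1
t=7: f(7,-3)=14 f(7,-1)=34 f(7,1)=35 f(7,3)=21 f(7,5)=7 f(7,7)=1
t=8: f(8,-2)=48 f(8,0)=69 f(8,2)=56 f(8,4)=28 f(8,6)=8 f(8,8)=1
t=9: f(9,-3)=48 f(9,-1)=117 f(9,1)=125 f(9,3)=84 f(9,5)=36 f(9,7)=9 f(9,9)=1
t=10: f(10,-2)=165 f(10,0)=242 f(10,2)=209 f(10,4)=120 f(10,6)=45 f(10,8)=10 f(10,10)=1
t=11: f(11,-3)=165 f(11,-1)=407 f(11,1)=451 f(11,3)=329 f(11,5)=165 f(11,7)=55 f(11,9)=11 f(11,11)=1
t=12: f(12,-2)=572 f(12,0)=858 f(12,2)=780 f(12,4)=494 f(12,6)=220 f(12,8)=66 f(12,10)=12 f(12,12)=1
t=13: f(13,-3)=572 f(13,-1)=1430 f(13,1)=1638 f(13,3)=1274 f(13,5)=714 f(13,7)=286 f(13,9)=78 f(13,11)=13 f(13,13)=1
t=14: f(14,-2)=2002 f(14,0)=3068 f(14,2)=2912 f(14,4)=1988 f(14,6)=1000 f(14,8)=364 f(14,10)=91 f(14,12)=14 f(14,14)=1
t=15: f(15,-3)=2002 f(15,-1)=5070 f(15,1)=5980 f(15,3)=4900 f(15,5)=2988 f(15,7)=1364 f(15,9)=455 f(15,11)=105 f(15,13)=15 f(15,15)=1
t=16: f(16,-2)=7072 f(16,0)=11050 f(16,2)=10880 f(16,4)=7888 f(16,6)=4352 f(16,8)=1819 f(16,10)=560 f(16,12)=120 f(16,14)=16 f(16,16)=1
t=17: f(17,-3)=7072 f(17,-1)=18122 f(17,1)=21930 f(17,3)=18768 f(17,5)=12240 f(17,7)=6171 f(17,9)=2379 f(17,11)=680 f(17,13)=136 f(17,15)=17 f(17,17)=1
t=18: f(18,-2)=25194 f(18,0)=40052 f(18,2)=40698 f(18,4)=31008 f(18,6)=18411 f(18,8)=8550 f(18,10)=3059 f(18,12)=816 f(18,14)=153 f(18,16)=18 f(18,18)=1
t=19: f(19,-3)=25194 f(19,-1)=65246 f(19,1)=80750 f(19,3)=71706 f(19,5)=49419 f(19,7)=26961 f(19,9)=11609 f(19,11)=3875 f(19,13)=969 f(19,15)=171 f(19,17)=19 f(19,19)=1
t=20: f(20,-2)=90440 f(20,0)=145996 f(20,2)=152456 f(20,4)=121125 f(20,6)=76380 f(20,8)=38570 f(20,10)=15484 f(20,12)=4844 f(20,14)=1140 f(20,16)=190 f(20,18)=20 f(20,20)=1
t=21: f(21,-3)=90440 f(21,-1)=236436 f(21,1)=298452 f(21,3)=273581 f(21,5)=197505 f(21,7)=114950 f(21,9)=54054 f(21,11)=20328 f(21,13)=5984 f(21,15)=1330 f(21,17)=210 f(21,19)=21 f(21,21)=1
t=22: f(22,-2)=326876 f(22,0)=534888 f(22,2)=572033 f(22,4)=471086 f(22,6)=312455 f(22,8)=169004 f(22,10)=74382 f(22,12)=26312 f(22,14)=7314 f(22,16)=1540 f(22,18)=231 f(22,20)=22 f(22,22)=1
t=23: f(23,-3)=326876 f(23,-1)=861764 f(23,1)=1106921 f(23,3)=1043119 f(23,5)=783541 f(23,7)=481459 f(23,9)=243386 f(23,11)=100694 f(23,13)=33626 f(23,15)=8854 f(23,17)=1771 f(23,19)=253 f(23,21)=23 f(23,23)=1
t=24: f(24,-2)=1188640 f(24,0)=1968685 f(24,2)=2150040 f(24,4)=1826660 f(24,6)=1265000 f(24,8)=724845 f(24,10)=344080 f(24,12)=134320 f(24,14)=42480 f(24,16)=10625 f(24,18)=2024 f(24,20)=276 f(24,22)=24 f(24,24)=1
t=25: f(25,-3)=1188640 f(25,-1)=3157325 f(25,1)=4118725 f(25,3)=3976700 f(25,5)=3091660 f(25,7)=1989845 f(25,9)=1068925 f(25,11)=478400 f(25,13)=176800 f(25,15)=53105 f(25,17)=12649 f(25,19)=2300 f(25,21)=300 f(25,23)=25 f(25,25)=1
t=26: f(26,-2)=4345965 f(26,0)=7276050 f(26,2)=8095425 f(26,4)=7068360 f(26,6)=5081505 f(26,8)=3058770 f(26,10)=1547325 f(26,12)=655200 f(26,14)=229905 f(26,16)=65754 f(26,18)=14949 f(26,20)=2600 f(26,22)=325 f(26,24)=26 f(26,26)=1
t=27: f(27,-3)=4345965 f(27,-1)=11622015 f(27,1)=15371475 f(27,3)=15163785 f(27,5)=12149865 f(27,7)=8140275 f(27,9)=4606095 f(27,11)=2202525 f(27,13)=885105 f(27,15)=295659 f(27,17)=80703 f(27,19)=17549 f(27,21)=2925 f(27,23)=351 f(27,25)=27 f(27,27)=1
Σ_s f(27,s) = 74884320
P = 74884320/134217728 = 2340135/4194304

Answer: 2340135/4194304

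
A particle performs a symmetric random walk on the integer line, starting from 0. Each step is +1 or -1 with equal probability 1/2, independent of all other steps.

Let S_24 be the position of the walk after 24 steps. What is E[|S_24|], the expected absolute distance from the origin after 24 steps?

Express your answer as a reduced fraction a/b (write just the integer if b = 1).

S_24 takes values m ≡ 0 (mod 2) with |m| ≤ 24; P(S_24=m) = C(24,(24+m)/2)/2^24.
Total paths: 2^24 = 16777216
Distribution: P(S=-24)=1/16777216, P(S=-22)=24/16777216, P(S=-20)=276/16777216, P(S=-18)=2024/16777216, P(S=-16)=10626/16777216, P(S=-14)=42504/16777216, P(S=-12)=134596/16777216, P(S=-10)=346104/16777216, P(S=-8)=735471/16777216, P(S=-6)=1307504/16777216, P(S=-4)=1961256/16777216, P(S=-2)=2496144/16777216, P(S=0)=2704156/16777216, P(S=2)=2496144/16777216, P(S=4)=1961256/16777216, P(S=6)=1307504/16777216, P(S=8)=735471/16777216, P(S=10)=346104/16777216, P(S=12)=134596/16777216, P(S=14)=42504/16777216, P(S=16)=10626/16777216, P(S=18)=2024/16777216, P(S=20)=276/16777216, P(S=22)=24/16777216, P(S=24)=1/16777216
E[|S_24|] = Σ_m |m|·P(S_24=m) = 64899744/16777216 = 2028117/524288

Answer: 2028117/524288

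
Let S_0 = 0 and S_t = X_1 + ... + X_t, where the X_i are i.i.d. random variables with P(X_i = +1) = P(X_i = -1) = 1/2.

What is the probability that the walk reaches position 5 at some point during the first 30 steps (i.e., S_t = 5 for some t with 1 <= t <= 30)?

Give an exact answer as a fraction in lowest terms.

Count via complement. Let g(t,s) = #length-t paths at position s with S_1..S_t all ≠ 5.
g(t,s) = g(t-1,s-1) + g(t-1,s+1) for s ≠ 5; g(t,5) = 0.
t=0: g(0,0)=1
t=1: g(1,-1)=1 g(1,1)=1
t=2: g(2,-2)=1 g(2,0)=2 g(2,2)=1
t=3: g(3,-3)=1 g(3,-1)=3 g(3,1)=3 g(3,3)=1
t=4: g(4,-4)=1 g(4,-2)=4 g(4,0)=6 g(4,2)=4 g(4,4)=1
t=5: g(5,-5)=1 g(5,-3)=5 g(5,-1)=10 g(5,1)=10 g(5,3)=5
t=6: g(6,-6)=1 g(6,-4)=6 g(6,-2)=15 g(6,0)=20 g(6,2)=15 g(6,4)=5
t=7: g(7,-7)=1 g(7,-5)=7 g(7,-3)=21 g(7,-1)=35 g(7,1)=35 g(7,3)=20
t=8: g(8,-8)=1 g(8,-6)=8 g(8,-4)=28 g(8,-2)=56 g(8,0)=70 g(8,2)=55 g(8,4)=20
t=9: g(9,-9)=1 g(9,-7)=9 g(9,-5)=36 g(9,-3)=84 g(9,-1)=126 g(9,1)=125 g(9,3)=75
t=10: g(10,-10)=1 g(10,-8)=10 g(10,-6)=45 g(10,-4)=120 g(10,-2)=210 g(10,0)=251 g(10,2)=200 g(10,4)=75
t=11: g(11,-11)=1 g(11,-9)=11 g(11,-7)=55 g(11,-5)=165 g(11,-3)=330 g(11,-1)=461 g(11,1)=451 g(11,3)=275
t=12: g(12,-12)=1 g(12,-10)=12 g(12,-8)=66 g(12,-6)=220 g(12,-4)=495 g(12,-2)=791 g(12,0)=912 g(12,2)=726 g(12,4)=275
t=13: g(13,-13)=1 g(13,-11)=13 g(13,-9)=78 g(13,-7)=286 g(13,-5)=715 g(13,-3)=1286 g(13,-1)=1703 g(13,1)=1638 g(13,3)=1001
t=14: g(14,-14)=1 g(14,-12)=14 g(14,-10)=91 g(14,-8)=364 g(14,-6)=1001 g(14,-4)=2001 g(14,-2)=2989 g(14,0)=3341 g(14,2)=2639 g(14,4)=1001
t=15: g(15,-15)=1 g(15,-13)=15 g(15,-11)=105 g(15,-9)=455 g(15,-7)=1365 g(15,-5)=3002 g(15,-3)=4990 g(15,-1)=6330 g(15,1)=5980 g(15,3)=3640
t=16: g(16,-16)=1 g(16,-14)=16 g(16,-12)=120 g(16,-10)=560 g(16,-8)=1820 g(16,-6)=4367 g(16,-4)=7992 g(16,-2)=11320 g(16,0)=12310 g(16,2)=9620 g(16,4)=3640
t=17: g(17,-17)=1 g(17,-15)=17 g(17,-13)=136 g(17,-11)=680 g(17,-9)=2380 g(17,-7)=6187 g(17,-5)=12359 g(17,-3)=19312 g(17,-1)=23630 g(17,1)=21930 g(17,3)=13260
t=18: g(18,-18)=1 g(18,-16)=18 g(18,-14)=153 g(18,-12)=816 g(18,-10)=3060 g(18,-8)=8567 g(18,-6)=18546 g(18,-4)=31671 g(18,-2)=42942 g(18,0)=45560 g(18,2)=35190 g(18,4)=13260
t=19: g(19,-19)=1 g(19,-17)=19 g(19,-15)=171 g(19,-13)=969 g(19,-11)=3876 g(19,-9)=11627 g(19,-7)=27113 g(19,-5)=50217 g(19,-3)=74613 g(19,-1)=88502 g(19,1)=80750 g(19,3)=48450
t=20: g(20,-20)=1 g(20,-18)=20 g(20,-16)=190 g(20,-14)=1140 g(20,-12)=4845 g(20,-10)=15503 g(20,-8)=38740 g(20,-6)=77330 g(20,-4)=124830 g(20,-2)=163115 g(20,0)=169252 g(20,2)=129200 g(20,4)=48450
t=21: g(21,-21)=1 g(21,-19)=21 g(21,-17)=210 g(21,-15)=1330 g(21,-13)=5985 g(21,-11)=20348 g(21,-9)=54243 g(21,-7)=116070 g(21,-5)=202160 g(21,-3)=287945 g(21,-1)=332367 g(21,1)=298452 g(21,3)=177650
t=22: g(22,-22)=1 g(22,-20)=22 g(22,-18)=231 g(22,-16)=1540 g(22,-14)=7315 g(22,-12)=26333 g(22,-10)=74591 g(22,-8)=170313 g(22,-6)=318230 g(22,-4)=490105 g(22,-2)=620312 g(22,0)=630819 g(22,2)=476102 g(22,4)=177650
t=23: g(23,-23)=1 g(23,-21)=23 g(23,-19)=253 g(23,-17)=1771 g(23,-15)=8855 g(23,-13)=33648 g(23,-11)=100924 g(23,-9)=244904 g(23,-7)=488543 g(23,-5)=808335 g(23,-3)=1110417 g(23,-1)=1251131 g(23,1)=1106921 g(23,3)=653752
t=24: g(24,-24)=1 g(24,-22)=24 g(24,-20)=276 g(24,-18)=2024 g(24,-16)=10626 g(24,-14)=42503 g(24,-12)=134572 g(24,-10)=345828 g(24,-8)=733447 g(24,-6)=1296878 g(24,-4)=1918752 g(24,-2)=2361548 g(24,0)=2358052 g(24,2)=1760673 g(24,4)=653752
t=25: g(25,-25)=1 g(25,-23)=25 g(25,-21)=300 g(25,-19)=2300 g(25,-17)=12650 g(25,-15)=53129 g(25,-13)=177075 g(25,-11)=480400 g(25,-9)=1079275 g(25,-7)=2030325 g(25,-5)=3215630 g(25,-3)=4280300 g(25,-1)=4719600 g(25,1)=4118725 g(25,3)=2414425
t=26: g(26,-26)=1 g(26,-24)=26 g(26,-22)=325 g(26,-20)=2600 g(26,-18)=14950 g(26,-16)=65779 g(26,-14)=230204 g(26,-12)=657475 g(26,-10)=1559675 g(26,-8)=3109600 g(26,-6)=5245955 g(26,-4)=7495930 g(26,-2)=8999900 g(26,0)=8838325 g(26,2)=6533150 g(26,4)=2414425
t=27: g(27,-27)=1 g(27,-25)=27 g(27,-23)=351 g(27,-21)=2925 g(27,-19)=17550 g(27,-17)=80729 g(27,-15)=295983 g(27,-13)=887679 g(27,-11)=2217150 g(27,-9)=4669275 g(27,-7)=8355555 g(27,-5)=12741885 g(27,-3)=16495830 g(27,-1)=17838225 g(27,1)=15371475 g(27,3)=8947575
t=28: g(28,-28)=1 g(28,-26)=28 g(28,-24)=378 g(28,-22)=3276 g(28,-20)=20475 g(28,-18)=98279 g(28,-16)=376712 g(28,-14)=1183662 g(28,-12)=3104829 g(28,-10)=6886425 g(28,-8)=13024830 g(28,-6)=21097440 g(28,-4)=29237715 g(28,-2)=34334055 g(28,0)=33209700 g(28,2)=24319050 g(28,4)=8947575
t=29: g(29,-29)=1 g(29,-27)=29 g(29,-25)=406 g(29,-23)=3654 g(29,-21)=23751 g(29,-19)=118754 g(29,-17)=474991 g(29,-15)=1560374 g(29,-13)=4288491 g(29,-11)=9991254 g(29,-9)=19911255 g(29,-7)=34122270 g(29,-5)=50335155 g(29,-3)=63571770 g(29,-1)=67543755 g(29,1)=57528750 g(29,3)=33266625
t=30: g(30,-30)=1 g(30,-28)=30 g(30,-26)=435 g(30,-24)=4060 g(30,-22)=27405 g(30,-20)=142505 g(30,-18)=593745 g(30,-16)=2035365 g(30,-14)=5848865 g(30,-12)=14279745 g(30,-10)=29902509 g(30,-8)=54033525 g(30,-6)=84457425 g(30,-4)=113906925 g(30,-2)=131115525 g(30,0)=125072505 g(30,2)=90795375 g(30,4)=33266625
Paths never hitting 5: Σ_s g(30,s) = 685482570
Paths hitting 5: 2^30 - 685482570 = 388259254
P = 388259254/1073741824 = 194129627/536870912

Answer: 194129627/536870912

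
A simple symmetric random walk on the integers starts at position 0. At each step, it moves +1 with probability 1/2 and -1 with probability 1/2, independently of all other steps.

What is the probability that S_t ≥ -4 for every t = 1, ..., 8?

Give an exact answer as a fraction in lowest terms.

Answer: 119/128

Derivation:
Let f(t,s) = #length-t paths at position s with S_1..S_t all ≥ -4.
f(t,s) = f(t-1,s-1) + f(t-1,s+1) for s ≥ -4; f(t,s) = 0 for s < -4.
t=0: f(0,0)=1
t=1: f(1,-1)=1 f(1,1)=1
t=2: f(2,-2)=1 f(2,0)=2 f(2,2)=1
t=3: f(3,-3)=1 f(3,-1)=3 f(3,1)=3 f(3,3)=1
t=4: f(4,-4)=1 f(4,-2)=4 f(4,0)=6 f(4,2)=4 f(4,4)=1
t=5: f(5,-3)=5 f(5,-1)=10 f(5,1)=10 f(5,3)=5 f(5,5)=1
t=6: f(6,-4)=5 f(6,-2)=15 f(6,0)=20 f(6,2)=15 f(6,4)=6 f(6,6)=1
t=7: f(7,-3)=20 f(7,-1)=35 f(7,1)=35 f(7,3)=21 f(7,5)=7 f(7,7)=1
t=8: f(8,-4)=20 f(8,-2)=55 f(8,0)=70 f(8,2)=56 f(8,4)=28 f(8,6)=8 f(8,8)=1
Σ_s f(8,s) = 238
P = 238/256 = 119/128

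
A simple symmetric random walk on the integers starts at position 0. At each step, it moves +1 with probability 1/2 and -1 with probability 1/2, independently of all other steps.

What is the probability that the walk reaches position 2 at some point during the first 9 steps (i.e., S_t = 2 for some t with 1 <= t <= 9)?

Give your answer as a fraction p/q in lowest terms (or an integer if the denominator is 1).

Answer: 65/128

Derivation:
Count via complement. Let g(t,s) = #length-t paths at position s with S_1..S_t all ≠ 2.
g(t,s) = g(t-1,s-1) + g(t-1,s+1) for s ≠ 2; g(t,2) = 0.
t=0: g(0,0)=1
t=1: g(1,-1)=1 g(1,1)=1
t=2: g(2,-2)=1 g(2,0)=2
t=3: g(3,-3)=1 g(3,-1)=3 g(3,1)=2
t=4: g(4,-4)=1 g(4,-2)=4 g(4,0)=5
t=5: g(5,-5)=1 g(5,-3)=5 g(5,-1)=9 g(5,1)=5
t=6: g(6,-6)=1 g(6,-4)=6 g(6,-2)=14 g(6,0)=14
t=7: g(7,-7)=1 g(7,-5)=7 g(7,-3)=20 g(7,-1)=28 g(7,1)=14
t=8: g(8,-8)=1 g(8,-6)=8 g(8,-4)=27 g(8,-2)=48 g(8,0)=42
t=9: g(9,-9)=1 g(9,-7)=9 g(9,-5)=35 g(9,-3)=75 g(9,-1)=90 g(9,1)=42
Paths never hitting 2: Σ_s g(9,s) = 252
Paths hitting 2: 2^9 - 252 = 260
P = 260/512 = 65/128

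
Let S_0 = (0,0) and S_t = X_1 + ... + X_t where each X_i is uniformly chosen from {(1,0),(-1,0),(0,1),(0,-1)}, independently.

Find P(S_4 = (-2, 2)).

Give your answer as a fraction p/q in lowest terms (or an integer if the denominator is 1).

Let h be the number of horizontal steps (so 4-h are vertical). To end at (-2,2) need (h-2)/2 right-steps and ((4-h)+2)/2 up-steps.
Sum over h with 2 ≤ h ≤ 2, h ≡ 0 (mod 2), 4-h ≡ 0 (mod 2):
h=2: C(4,2)·C(2,0)·C(2,2) = 6·1·1 = 6
Total favorable: 6
Total paths: 4^4 = 256
P = 6/256 = 3/128

Answer: 3/128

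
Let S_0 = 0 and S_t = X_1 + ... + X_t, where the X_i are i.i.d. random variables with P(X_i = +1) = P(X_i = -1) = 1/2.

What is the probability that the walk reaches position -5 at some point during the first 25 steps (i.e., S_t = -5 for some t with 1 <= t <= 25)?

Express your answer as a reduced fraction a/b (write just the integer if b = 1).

Count via complement. Let g(t,s) = #length-t paths at position s with S_1..S_t all ≠ -5.
g(t,s) = g(t-1,s-1) + g(t-1,s+1) for s ≠ -5; g(t,-5) = 0.
t=0: g(0,0)=1
t=1: g(1,-1)=1 g(1,1)=1
t=2: g(2,-2)=1 g(2,0)=2 g(2,2)=1
t=3: g(3,-3)=1 g(3,-1)=3 g(3,1)=3 g(3,3)=1
t=4: g(4,-4)=1 g(4,-2)=4 g(4,0)=6 g(4,2)=4 g(4,4)=1
t=5: g(5,-3)=5 g(5,-1)=10 g(5,1)=10 g(5,3)=5 g(5,5)=1
t=6: g(6,-4)=5 g(6,-2)=15 g(6,0)=20 g(6,2)=15 g(6,4)=6 g(6,6)=1
t=7: g(7,-3)=20 g(7,-1)=35 g(7,1)=35 g(7,3)=21 g(7,5)=7 g(7,7)=1
t=8: g(8,-4)=20 g(8,-2)=55 g(8,0)=70 g(8,2)=56 g(8,4)=28 g(8,6)=8 g(8,8)=1
t=9: g(9,-3)=75 g(9,-1)=125 g(9,1)=126 g(9,3)=84 g(9,5)=36 g(9,7)=9 g(9,9)=1
t=10: g(10,-4)=75 g(10,-2)=200 g(10,0)=251 g(10,2)=210 g(10,4)=120 g(10,6)=45 g(10,8)=10 g(10,10)=1
t=11: g(11,-3)=275 g(11,-1)=451 g(11,1)=461 g(11,3)=330 g(11,5)=165 g(11,7)=55 g(11,9)=11 g(11,11)=1
t=12: g(12,-4)=275 g(12,-2)=726 g(12,0)=912 g(12,2)=791 g(12,4)=495 g(12,6)=220 g(12,8)=66 g(12,10)=12 g(12,12)=1
t=13: g(13,-3)=1001 g(13,-1)=1638 g(13,1)=1703 g(13,3)=1286 g(13,5)=715 g(13,7)=286 g(13,9)=78 g(13,11)=13 g(13,13)=1
t=14: g(14,-4)=1001 g(14,-2)=2639 g(14,0)=3341 g(14,2)=2989 g(14,4)=2001 g(14,6)=1001 g(14,8)=364 g(14,10)=91 g(14,12)=14 g(14,14)=1
t=15: g(15,-3)=3640 g(15,-1)=5980 g(15,1)=6330 g(15,3)=4990 g(15,5)=3002 g(15,7)=1365 g(15,9)=455 g(15,11)=105 g(15,13)=15 g(15,15)=1
t=16: g(16,-4)=3640 g(16,-2)=9620 g(16,0)=12310 g(16,2)=11320 g(16,4)=7992 g(16,6)=4367 g(16,8)=1820 g(16,10)=560 g(16,12)=120 g(16,14)=16 g(16,16)=1
t=17: g(17,-3)=13260 g(17,-1)=21930 g(17,1)=23630 g(17,3)=19312 g(17,5)=12359 g(17,7)=6187 g(17,9)=2380 g(17,11)=680 g(17,13)=136 g(17,15)=17 g(17,17)=1
t=18: g(18,-4)=13260 g(18,-2)=35190 g(18,0)=45560 g(18,2)=42942 g(18,4)=31671 g(18,6)=18546 g(18,8)=8567 g(18,10)=3060 g(18,12)=816 g(18,14)=153 g(18,16)=18 g(18,18)=1
t=19: g(19,-3)=48450 g(19,-1)=80750 g(19,1)=88502 g(19,3)=74613 g(19,5)=50217 g(19,7)=27113 g(19,9)=11627 g(19,11)=3876 g(19,13)=969 g(19,15)=171 g(19,17)=19 g(19,19)=1
t=20: g(20,-4)=48450 g(20,-2)=129200 g(20,0)=169252 g(20,2)=163115 g(20,4)=124830 g(20,6)=77330 g(20,8)=38740 g(20,10)=15503 g(20,12)=4845 g(20,14)=1140 g(20,16)=190 g(20,18)=20 g(20,20)=1
t=21: g(21,-3)=177650 g(21,-1)=298452 g(21,1)=332367 g(21,3)=287945 g(21,5)=202160 g(21,7)=116070 g(21,9)=54243 g(21,11)=20348 g(21,13)=5985 g(21,15)=1330 g(21,17)=210 g(21,19)=21 g(21,21)=1
t=22: g(22,-4)=177650 g(22,-2)=476102 g(22,0)=630819 g(22,2)=620312 g(22,4)=490105 g(22,6)=318230 g(22,8)=170313 g(22,10)=74591 g(22,12)=26333 g(22,14)=7315 g(22,16)=1540 g(22,18)=231 g(22,20)=22 g(22,22)=1
t=23: g(23,-3)=653752 g(23,-1)=1106921 g(23,1)=1251131 g(23,3)=1110417 g(23,5)=808335 g(23,7)=488543 g(23,9)=244904 g(23,11)=100924 g(23,13)=33648 g(23,15)=8855 g(23,17)=1771 g(23,19)=253 g(23,21)=23 g(23,23)=1
t=24: g(24,-4)=653752 g(24,-2)=1760673 g(24,0)=2358052 g(24,2)=2361548 g(24,4)=1918752 g(24,6)=1296878 g(24,8)=733447 g(24,10)=345828 g(24,12)=134572 g(24,14)=42503 g(24,16)=10626 g(24,18)=2024 g(24,20)=276 g(24,22)=24 g(24,24)=1
t=25: g(25,-3)=2414425 g(25,-1)=4118725 g(25,1)=4719600 g(25,3)=4280300 g(25,5)=3215630 g(25,7)=2030325 g(25,9)=1079275 g(25,11)=480400 g(25,13)=177075 g(25,15)=53129 g(25,17)=12650 g(25,19)=2300 g(25,21)=300 g(25,23)=25 g(25,25)=1
Paths never hitting -5: Σ_s g(25,s) = 22584160
Paths hitting -5: 2^25 - 22584160 = 10970272
P = 10970272/33554432 = 342821/1048576

Answer: 342821/1048576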